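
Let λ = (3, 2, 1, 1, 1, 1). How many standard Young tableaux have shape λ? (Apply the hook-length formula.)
# SYT of shape (3, 2, 1, 1, 1, 1) = 105

Hook-length formula: f^λ = n! / Π hook(c), product over all cells c of the Young diagram. For λ = (3, 2, 1, 1, 1, 1), n = 9 boxes. Hook lengths by row (left-to-right, top-to-bottom): [8, 3, 1]; [6, 1]; [4]; [3]; [2]; [1]. Product of hooks = 3456. So f^λ = 9! / 3456 = 362880 / 3456 = 105.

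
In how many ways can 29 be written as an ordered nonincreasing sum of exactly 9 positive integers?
p(29, 9 parts) = 488

Partitions of n into exactly k parts are in bijection with partitions of n − k into at most k parts (subtract 1 from each part). So p(29, exactly 9) = p(20, parts ≤ 9). Computing via the recurrence p(m, j) = p(m, j−1) + p(m−j, j) gives 488.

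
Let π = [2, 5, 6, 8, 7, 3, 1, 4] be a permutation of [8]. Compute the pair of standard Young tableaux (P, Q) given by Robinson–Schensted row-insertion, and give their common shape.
P = [1, 3, 4, 7] / [2, 6] / [5] / [8];  Q = [1, 2, 3, 4] / [5, 8] / [6] / [7];  common shape = (4, 2, 1, 1)

Row-insert the values π_1, π_2, … into P one at a time, bumping the leftmost entry strictly greater than the inserted value down to the next row. The recording tableau Q records, in position (i, j), the step at which that cell was added to P.
  Insert 2 (step 1): P = [2];  Q = [1]
  Insert 5 (step 2): P = [2, 5];  Q = [1, 2]
  Insert 6 (step 3): P = [2, 5, 6];  Q = [1, 2, 3]
  Insert 8 (step 4): P = [2, 5, 6, 8];  Q = [1, 2, 3, 4]
  Insert 7 (step 5): P = [2, 5, 6, 7] / [8];  Q = [1, 2, 3, 4] / [5]
  Insert 3 (step 6): P = [2, 3, 6, 7] / [5] / [8];  Q = [1, 2, 3, 4] / [5] / [6]
  Insert 1 (step 7): P = [1, 3, 6, 7] / [2] / [5] / [8];  Q = [1, 2, 3, 4] / [5] / [6] / [7]
  Insert 4 (step 8): P = [1, 3, 4, 7] / [2, 6] / [5] / [8];  Q = [1, 2, 3, 4] / [5, 8] / [6] / [7]
Final shape: (4, 2, 1, 1).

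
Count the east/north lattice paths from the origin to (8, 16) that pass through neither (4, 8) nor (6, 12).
Number of paths = 323361

Inclusion–exclusion. Total paths: C(24, 8) = 735471. Through P₁: C(12, 4)·C(12, 4) = 245025. Through P₂: C(18, 6)·C(6, 2) = 278460. Since P₁ is strictly southwest of P₂, a monotone path through both must visit P₁ then P₂; paths through both = C(12, 4)·C(6, 2)·C(6, 2) = 111375. Avoid both = 735471 − 245025 − 278460 + 111375 = 323361.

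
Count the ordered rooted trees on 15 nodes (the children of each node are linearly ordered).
C_14 = 2674440

These ordered rooted trees are counted by the Catalan number C_n = (1/(n + 1)) · C(2n, n). For n = 14: C_14 = (1/15) · C(28, 14) = 40116600/15 = 2674440.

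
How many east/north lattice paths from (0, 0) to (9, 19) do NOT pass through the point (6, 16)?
Number of paths = 5414640

Total paths from (0, 0) to (9, 19): C(28, 9) = 6906900. Paths through (6, 16): (paths (0, 0) → (6, 16)) × (paths (6, 16) → (9, 19)) = C(22, 6) · C(6, 3) = 74613 · 20 = 1492260. Avoidance count = 6906900 − 1492260 = 5414640.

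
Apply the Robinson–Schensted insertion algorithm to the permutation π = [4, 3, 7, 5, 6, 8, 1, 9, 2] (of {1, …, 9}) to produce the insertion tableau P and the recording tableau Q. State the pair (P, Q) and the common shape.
P = [1, 2, 6, 8, 9] / [3, 5] / [4, 7];  Q = [1, 3, 5, 6, 8] / [2, 4] / [7, 9];  common shape = (5, 2, 2)

Row-insert the values π_1, π_2, … into P one at a time, bumping the leftmost entry strictly greater than the inserted value down to the next row. The recording tableau Q records, in position (i, j), the step at which that cell was added to P.
  Insert 4 (step 1): P = [4];  Q = [1]
  Insert 3 (step 2): P = [3] / [4];  Q = [1] / [2]
  Insert 7 (step 3): P = [3, 7] / [4];  Q = [1, 3] / [2]
  Insert 5 (step 4): P = [3, 5] / [4, 7];  Q = [1, 3] / [2, 4]
  Insert 6 (step 5): P = [3, 5, 6] / [4, 7];  Q = [1, 3, 5] / [2, 4]
  Insert 8 (step 6): P = [3, 5, 6, 8] / [4, 7];  Q = [1, 3, 5, 6] / [2, 4]
  Insert 1 (step 7): P = [1, 5, 6, 8] / [3, 7] / [4];  Q = [1, 3, 5, 6] / [2, 4] / [7]
  Insert 9 (step 8): P = [1, 5, 6, 8, 9] / [3, 7] / [4];  Q = [1, 3, 5, 6, 8] / [2, 4] / [7]
  Insert 2 (step 9): P = [1, 2, 6, 8, 9] / [3, 5] / [4, 7];  Q = [1, 3, 5, 6, 8] / [2, 4] / [7, 9]
Final shape: (5, 2, 2).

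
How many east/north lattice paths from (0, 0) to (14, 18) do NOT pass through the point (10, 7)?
Number of paths = 444889080

Total paths from (0, 0) to (14, 18): C(32, 14) = 471435600. Paths through (10, 7): (paths (0, 0) → (10, 7)) × (paths (10, 7) → (14, 18)) = C(17, 10) · C(15, 4) = 19448 · 1365 = 26546520. Avoidance count = 471435600 − 26546520 = 444889080.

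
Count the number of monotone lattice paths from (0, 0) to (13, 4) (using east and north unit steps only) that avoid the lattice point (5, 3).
Number of paths = 1876

Total paths from (0, 0) to (13, 4): C(17, 13) = 2380. Paths through (5, 3): (paths (0, 0) → (5, 3)) × (paths (5, 3) → (13, 4)) = C(8, 5) · C(9, 8) = 56 · 9 = 504. Avoidance count = 2380 − 504 = 1876.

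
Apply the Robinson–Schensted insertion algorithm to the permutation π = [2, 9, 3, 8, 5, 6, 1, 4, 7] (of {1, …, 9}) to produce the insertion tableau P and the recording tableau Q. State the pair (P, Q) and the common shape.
P = [1, 3, 4, 6, 7] / [2, 5] / [8] / [9];  Q = [1, 2, 4, 6, 9] / [3, 8] / [5] / [7];  common shape = (5, 2, 1, 1)

Row-insert the values π_1, π_2, … into P one at a time, bumping the leftmost entry strictly greater than the inserted value down to the next row. The recording tableau Q records, in position (i, j), the step at which that cell was added to P.
  Insert 2 (step 1): P = [2];  Q = [1]
  Insert 9 (step 2): P = [2, 9];  Q = [1, 2]
  Insert 3 (step 3): P = [2, 3] / [9];  Q = [1, 2] / [3]
  Insert 8 (step 4): P = [2, 3, 8] / [9];  Q = [1, 2, 4] / [3]
  Insert 5 (step 5): P = [2, 3, 5] / [8] / [9];  Q = [1, 2, 4] / [3] / [5]
  Insert 6 (step 6): P = [2, 3, 5, 6] / [8] / [9];  Q = [1, 2, 4, 6] / [3] / [5]
  Insert 1 (step 7): P = [1, 3, 5, 6] / [2] / [8] / [9];  Q = [1, 2, 4, 6] / [3] / [5] / [7]
  Insert 4 (step 8): P = [1, 3, 4, 6] / [2, 5] / [8] / [9];  Q = [1, 2, 4, 6] / [3, 8] / [5] / [7]
  Insert 7 (step 9): P = [1, 3, 4, 6, 7] / [2, 5] / [8] / [9];  Q = [1, 2, 4, 6, 9] / [3, 8] / [5] / [7]
Final shape: (5, 2, 1, 1).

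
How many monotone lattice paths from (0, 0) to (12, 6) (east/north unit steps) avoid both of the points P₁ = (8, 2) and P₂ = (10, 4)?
Number of paths = 11028

Inclusion–exclusion. Total paths: C(18, 12) = 18564. Through P₁: C(10, 8)·C(8, 4) = 3150. Through P₂: C(14, 10)·C(4, 2) = 6006. Since P₁ is strictly southwest of P₂, a monotone path through both must visit P₁ then P₂; paths through both = C(10, 8)·C(4, 2)·C(4, 2) = 1620. Avoid both = 18564 − 3150 − 6006 + 1620 = 11028.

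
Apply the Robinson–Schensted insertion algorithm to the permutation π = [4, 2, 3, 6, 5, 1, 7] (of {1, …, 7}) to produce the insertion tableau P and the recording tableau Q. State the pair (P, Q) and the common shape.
P = [1, 3, 5, 7] / [2, 6] / [4];  Q = [1, 3, 4, 7] / [2, 5] / [6];  common shape = (4, 2, 1)

Row-insert the values π_1, π_2, … into P one at a time, bumping the leftmost entry strictly greater than the inserted value down to the next row. The recording tableau Q records, in position (i, j), the step at which that cell was added to P.
  Insert 4 (step 1): P = [4];  Q = [1]
  Insert 2 (step 2): P = [2] / [4];  Q = [1] / [2]
  Insert 3 (step 3): P = [2, 3] / [4];  Q = [1, 3] / [2]
  Insert 6 (step 4): P = [2, 3, 6] / [4];  Q = [1, 3, 4] / [2]
  Insert 5 (step 5): P = [2, 3, 5] / [4, 6];  Q = [1, 3, 4] / [2, 5]
  Insert 1 (step 6): P = [1, 3, 5] / [2, 6] / [4];  Q = [1, 3, 4] / [2, 5] / [6]
  Insert 7 (step 7): P = [1, 3, 5, 7] / [2, 6] / [4];  Q = [1, 3, 4, 7] / [2, 5] / [6]
Final shape: (4, 2, 1).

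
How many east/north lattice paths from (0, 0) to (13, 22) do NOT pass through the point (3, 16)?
Number of paths = 1468578048

Total paths from (0, 0) to (13, 22): C(35, 13) = 1476337800. Paths through (3, 16): (paths (0, 0) → (3, 16)) × (paths (3, 16) → (13, 22)) = C(19, 3) · C(16, 10) = 969 · 8008 = 7759752. Avoidance count = 1476337800 − 7759752 = 1468578048.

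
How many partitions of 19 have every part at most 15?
p(19, parts ≤ 15) = 483

Use the recurrence p(n, m) = p(n, m−1) + p(n−m, m): either the largest part is < m (count p(n, m−1)) or the largest part is exactly m (remove one copy of m, count p(n−m, m)). With p(0, ·) = 1 this gives p(19, parts ≤ 15) = 483. (By conjugating Young diagrams, this also counts partitions of 19 into at most 15 parts.)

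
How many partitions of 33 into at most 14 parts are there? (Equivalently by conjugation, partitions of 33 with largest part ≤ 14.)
p(33, parts ≤ 14) = 8551

Use the recurrence p(n, m) = p(n, m−1) + p(n−m, m): either the largest part is < m (count p(n, m−1)) or the largest part is exactly m (remove one copy of m, count p(n−m, m)). With p(0, ·) = 1 this gives p(33, parts ≤ 14) = 8551. (By conjugating Young diagrams, this also counts partitions of 33 into at most 14 parts.)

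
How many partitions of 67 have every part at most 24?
p(67, parts ≤ 24) = 2368572

Use the recurrence p(n, m) = p(n, m−1) + p(n−m, m): either the largest part is < m (count p(n, m−1)) or the largest part is exactly m (remove one copy of m, count p(n−m, m)). With p(0, ·) = 1 this gives p(67, parts ≤ 24) = 2368572. (By conjugating Young diagrams, this also counts partitions of 67 into at most 24 parts.)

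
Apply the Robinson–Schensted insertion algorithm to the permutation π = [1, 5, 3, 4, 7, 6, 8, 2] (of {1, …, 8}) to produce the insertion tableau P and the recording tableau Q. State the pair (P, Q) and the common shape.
P = [1, 2, 4, 6, 8] / [3, 7] / [5];  Q = [1, 2, 4, 5, 7] / [3, 6] / [8];  common shape = (5, 2, 1)

Row-insert the values π_1, π_2, … into P one at a time, bumping the leftmost entry strictly greater than the inserted value down to the next row. The recording tableau Q records, in position (i, j), the step at which that cell was added to P.
  Insert 1 (step 1): P = [1];  Q = [1]
  Insert 5 (step 2): P = [1, 5];  Q = [1, 2]
  Insert 3 (step 3): P = [1, 3] / [5];  Q = [1, 2] / [3]
  Insert 4 (step 4): P = [1, 3, 4] / [5];  Q = [1, 2, 4] / [3]
  Insert 7 (step 5): P = [1, 3, 4, 7] / [5];  Q = [1, 2, 4, 5] / [3]
  Insert 6 (step 6): P = [1, 3, 4, 6] / [5, 7];  Q = [1, 2, 4, 5] / [3, 6]
  Insert 8 (step 7): P = [1, 3, 4, 6, 8] / [5, 7];  Q = [1, 2, 4, 5, 7] / [3, 6]
  Insert 2 (step 8): P = [1, 2, 4, 6, 8] / [3, 7] / [5];  Q = [1, 2, 4, 5, 7] / [3, 6] / [8]
Final shape: (5, 2, 1).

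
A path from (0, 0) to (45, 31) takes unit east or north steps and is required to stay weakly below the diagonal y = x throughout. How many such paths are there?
Number of paths = 625064902463937583200

By the reflection principle (André's argument), the number of monotone paths to (45, 31) with n ≤ m that never go above y = x is C(76, 45) − C(76, 46) = 1916865700889408588480 − 1291800798425471005280 = 625064902463937583200.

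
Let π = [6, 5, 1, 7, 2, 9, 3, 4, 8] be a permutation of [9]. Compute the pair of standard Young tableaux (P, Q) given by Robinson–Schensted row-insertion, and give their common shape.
P = [1, 2, 3, 4, 8] / [5, 7, 9] / [6];  Q = [1, 4, 6, 8, 9] / [2, 5, 7] / [3];  common shape = (5, 3, 1)

Row-insert the values π_1, π_2, … into P one at a time, bumping the leftmost entry strictly greater than the inserted value down to the next row. The recording tableau Q records, in position (i, j), the step at which that cell was added to P.
  Insert 6 (step 1): P = [6];  Q = [1]
  Insert 5 (step 2): P = [5] / [6];  Q = [1] / [2]
  Insert 1 (step 3): P = [1] / [5] / [6];  Q = [1] / [2] / [3]
  Insert 7 (step 4): P = [1, 7] / [5] / [6];  Q = [1, 4] / [2] / [3]
  Insert 2 (step 5): P = [1, 2] / [5, 7] / [6];  Q = [1, 4] / [2, 5] / [3]
  Insert 9 (step 6): P = [1, 2, 9] / [5, 7] / [6];  Q = [1, 4, 6] / [2, 5] / [3]
  Insert 3 (step 7): P = [1, 2, 3] / [5, 7, 9] / [6];  Q = [1, 4, 6] / [2, 5, 7] / [3]
  Insert 4 (step 8): P = [1, 2, 3, 4] / [5, 7, 9] / [6];  Q = [1, 4, 6, 8] / [2, 5, 7] / [3]
  Insert 8 (step 9): P = [1, 2, 3, 4, 8] / [5, 7, 9] / [6];  Q = [1, 4, 6, 8, 9] / [2, 5, 7] / [3]
Final shape: (5, 3, 1).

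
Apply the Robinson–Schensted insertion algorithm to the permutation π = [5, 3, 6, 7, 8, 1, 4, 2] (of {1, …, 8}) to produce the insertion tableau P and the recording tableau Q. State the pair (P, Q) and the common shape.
P = [1, 2, 7, 8] / [3, 4] / [5, 6];  Q = [1, 3, 4, 5] / [2, 7] / [6, 8];  common shape = (4, 2, 2)

Row-insert the values π_1, π_2, … into P one at a time, bumping the leftmost entry strictly greater than the inserted value down to the next row. The recording tableau Q records, in position (i, j), the step at which that cell was added to P.
  Insert 5 (step 1): P = [5];  Q = [1]
  Insert 3 (step 2): P = [3] / [5];  Q = [1] / [2]
  Insert 6 (step 3): P = [3, 6] / [5];  Q = [1, 3] / [2]
  Insert 7 (step 4): P = [3, 6, 7] / [5];  Q = [1, 3, 4] / [2]
  Insert 8 (step 5): P = [3, 6, 7, 8] / [5];  Q = [1, 3, 4, 5] / [2]
  Insert 1 (step 6): P = [1, 6, 7, 8] / [3] / [5];  Q = [1, 3, 4, 5] / [2] / [6]
  Insert 4 (step 7): P = [1, 4, 7, 8] / [3, 6] / [5];  Q = [1, 3, 4, 5] / [2, 7] / [6]
  Insert 2 (step 8): P = [1, 2, 7, 8] / [3, 4] / [5, 6];  Q = [1, 3, 4, 5] / [2, 7] / [6, 8]
Final shape: (4, 2, 2).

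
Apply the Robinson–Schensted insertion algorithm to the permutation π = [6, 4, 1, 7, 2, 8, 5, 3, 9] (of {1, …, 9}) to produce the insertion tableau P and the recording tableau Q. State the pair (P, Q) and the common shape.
P = [1, 2, 3, 9] / [4, 5, 8] / [6, 7];  Q = [1, 4, 6, 9] / [2, 5, 7] / [3, 8];  common shape = (4, 3, 2)

Row-insert the values π_1, π_2, … into P one at a time, bumping the leftmost entry strictly greater than the inserted value down to the next row. The recording tableau Q records, in position (i, j), the step at which that cell was added to P.
  Insert 6 (step 1): P = [6];  Q = [1]
  Insert 4 (step 2): P = [4] / [6];  Q = [1] / [2]
  Insert 1 (step 3): P = [1] / [4] / [6];  Q = [1] / [2] / [3]
  Insert 7 (step 4): P = [1, 7] / [4] / [6];  Q = [1, 4] / [2] / [3]
  Insert 2 (step 5): P = [1, 2] / [4, 7] / [6];  Q = [1, 4] / [2, 5] / [3]
  Insert 8 (step 6): P = [1, 2, 8] / [4, 7] / [6];  Q = [1, 4, 6] / [2, 5] / [3]
  Insert 5 (step 7): P = [1, 2, 5] / [4, 7, 8] / [6];  Q = [1, 4, 6] / [2, 5, 7] / [3]
  Insert 3 (step 8): P = [1, 2, 3] / [4, 5, 8] / [6, 7];  Q = [1, 4, 6] / [2, 5, 7] / [3, 8]
  Insert 9 (step 9): P = [1, 2, 3, 9] / [4, 5, 8] / [6, 7];  Q = [1, 4, 6, 9] / [2, 5, 7] / [3, 8]
Final shape: (4, 3, 2).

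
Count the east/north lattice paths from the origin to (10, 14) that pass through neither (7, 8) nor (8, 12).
Number of paths = 857946

Inclusion–exclusion. Total paths: C(24, 10) = 1961256. Through P₁: C(15, 7)·C(9, 3) = 540540. Through P₂: C(20, 8)·C(4, 2) = 755820. Since P₁ is strictly southwest of P₂, a monotone path through both must visit P₁ then P₂; paths through both = C(15, 7)·C(5, 1)·C(4, 2) = 193050. Avoid both = 1961256 − 540540 − 755820 + 193050 = 857946.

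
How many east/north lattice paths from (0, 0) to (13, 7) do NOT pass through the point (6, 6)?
Number of paths = 70128

Total paths from (0, 0) to (13, 7): C(20, 13) = 77520. Paths through (6, 6): (paths (0, 0) → (6, 6)) × (paths (6, 6) → (13, 7)) = C(12, 6) · C(8, 7) = 924 · 8 = 7392. Avoidance count = 77520 − 7392 = 70128.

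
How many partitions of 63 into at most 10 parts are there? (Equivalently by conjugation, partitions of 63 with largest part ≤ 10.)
p(63, parts ≤ 10) = 267507

Use the recurrence p(n, m) = p(n, m−1) + p(n−m, m): either the largest part is < m (count p(n, m−1)) or the largest part is exactly m (remove one copy of m, count p(n−m, m)). With p(0, ·) = 1 this gives p(63, parts ≤ 10) = 267507. (By conjugating Young diagrams, this also counts partitions of 63 into at most 10 parts.)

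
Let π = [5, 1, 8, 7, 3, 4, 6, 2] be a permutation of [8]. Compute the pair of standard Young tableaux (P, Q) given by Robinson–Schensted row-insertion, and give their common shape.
P = [1, 2, 4, 6] / [3, 7] / [5] / [8];  Q = [1, 3, 6, 7] / [2, 4] / [5] / [8];  common shape = (4, 2, 1, 1)

Row-insert the values π_1, π_2, … into P one at a time, bumping the leftmost entry strictly greater than the inserted value down to the next row. The recording tableau Q records, in position (i, j), the step at which that cell was added to P.
  Insert 5 (step 1): P = [5];  Q = [1]
  Insert 1 (step 2): P = [1] / [5];  Q = [1] / [2]
  Insert 8 (step 3): P = [1, 8] / [5];  Q = [1, 3] / [2]
  Insert 7 (step 4): P = [1, 7] / [5, 8];  Q = [1, 3] / [2, 4]
  Insert 3 (step 5): P = [1, 3] / [5, 7] / [8];  Q = [1, 3] / [2, 4] / [5]
  Insert 4 (step 6): P = [1, 3, 4] / [5, 7] / [8];  Q = [1, 3, 6] / [2, 4] / [5]
  Insert 6 (step 7): P = [1, 3, 4, 6] / [5, 7] / [8];  Q = [1, 3, 6, 7] / [2, 4] / [5]
  Insert 2 (step 8): P = [1, 2, 4, 6] / [3, 7] / [5] / [8];  Q = [1, 3, 6, 7] / [2, 4] / [5] / [8]
Final shape: (4, 2, 1, 1).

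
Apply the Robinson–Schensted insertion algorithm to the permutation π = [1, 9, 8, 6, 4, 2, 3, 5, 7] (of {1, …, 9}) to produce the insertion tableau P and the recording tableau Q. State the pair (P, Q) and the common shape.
P = [1, 2, 3, 5, 7] / [4] / [6] / [8] / [9];  Q = [1, 2, 7, 8, 9] / [3] / [4] / [5] / [6];  common shape = (5, 1, 1, 1, 1)

Row-insert the values π_1, π_2, … into P one at a time, bumping the leftmost entry strictly greater than the inserted value down to the next row. The recording tableau Q records, in position (i, j), the step at which that cell was added to P.
  Insert 1 (step 1): P = [1];  Q = [1]
  Insert 9 (step 2): P = [1, 9];  Q = [1, 2]
  Insert 8 (step 3): P = [1, 8] / [9];  Q = [1, 2] / [3]
  Insert 6 (step 4): P = [1, 6] / [8] / [9];  Q = [1, 2] / [3] / [4]
  Insert 4 (step 5): P = [1, 4] / [6] / [8] / [9];  Q = [1, 2] / [3] / [4] / [5]
  Insert 2 (step 6): P = [1, 2] / [4] / [6] / [8] / [9];  Q = [1, 2] / [3] / [4] / [5] / [6]
  Insert 3 (step 7): P = [1, 2, 3] / [4] / [6] / [8] / [9];  Q = [1, 2, 7] / [3] / [4] / [5] / [6]
  Insert 5 (step 8): P = [1, 2, 3, 5] / [4] / [6] / [8] / [9];  Q = [1, 2, 7, 8] / [3] / [4] / [5] / [6]
  Insert 7 (step 9): P = [1, 2, 3, 5, 7] / [4] / [6] / [8] / [9];  Q = [1, 2, 7, 8, 9] / [3] / [4] / [5] / [6]
Final shape: (5, 1, 1, 1, 1).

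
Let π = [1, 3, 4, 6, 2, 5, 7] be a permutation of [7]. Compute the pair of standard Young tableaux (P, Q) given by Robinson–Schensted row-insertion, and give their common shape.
P = [1, 2, 4, 5, 7] / [3, 6];  Q = [1, 2, 3, 4, 7] / [5, 6];  common shape = (5, 2)

Row-insert the values π_1, π_2, … into P one at a time, bumping the leftmost entry strictly greater than the inserted value down to the next row. The recording tableau Q records, in position (i, j), the step at which that cell was added to P.
  Insert 1 (step 1): P = [1];  Q = [1]
  Insert 3 (step 2): P = [1, 3];  Q = [1, 2]
  Insert 4 (step 3): P = [1, 3, 4];  Q = [1, 2, 3]
  Insert 6 (step 4): P = [1, 3, 4, 6];  Q = [1, 2, 3, 4]
  Insert 2 (step 5): P = [1, 2, 4, 6] / [3];  Q = [1, 2, 3, 4] / [5]
  Insert 5 (step 6): P = [1, 2, 4, 5] / [3, 6];  Q = [1, 2, 3, 4] / [5, 6]
  Insert 7 (step 7): P = [1, 2, 4, 5, 7] / [3, 6];  Q = [1, 2, 3, 4, 7] / [5, 6]
Final shape: (5, 2).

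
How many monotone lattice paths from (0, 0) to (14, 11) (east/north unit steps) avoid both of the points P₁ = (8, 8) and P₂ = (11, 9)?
Number of paths = 2211520

Inclusion–exclusion. Total paths: C(25, 14) = 4457400. Through P₁: C(16, 8)·C(9, 6) = 1081080. Through P₂: C(20, 11)·C(5, 3) = 1679600. Since P₁ is strictly southwest of P₂, a monotone path through both must visit P₁ then P₂; paths through both = C(16, 8)·C(4, 3)·C(5, 3) = 514800. Avoid both = 4457400 − 1081080 − 1679600 + 514800 = 2211520.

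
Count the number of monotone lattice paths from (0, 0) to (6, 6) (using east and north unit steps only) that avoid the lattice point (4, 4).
Number of paths = 504

Total paths from (0, 0) to (6, 6): C(12, 6) = 924. Paths through (4, 4): (paths (0, 0) → (4, 4)) × (paths (4, 4) → (6, 6)) = C(8, 4) · C(4, 2) = 70 · 6 = 420. Avoidance count = 924 − 420 = 504.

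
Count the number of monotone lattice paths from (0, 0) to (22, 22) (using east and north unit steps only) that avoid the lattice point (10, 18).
Number of paths = 2080214903520

Total paths from (0, 0) to (22, 22): C(44, 22) = 2104098963720. Paths through (10, 18): (paths (0, 0) → (10, 18)) × (paths (10, 18) → (22, 22)) = C(28, 10) · C(16, 12) = 13123110 · 1820 = 23884060200. Avoidance count = 2104098963720 − 23884060200 = 2080214903520.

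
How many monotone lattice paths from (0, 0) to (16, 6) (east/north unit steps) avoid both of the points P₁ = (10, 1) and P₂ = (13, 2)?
Number of paths = 67396

Inclusion–exclusion. Total paths: C(22, 16) = 74613. Through P₁: C(11, 10)·C(11, 6) = 5082. Through P₂: C(15, 13)·C(7, 3) = 3675. Since P₁ is strictly southwest of P₂, a monotone path through both must visit P₁ then P₂; paths through both = C(11, 10)·C(4, 3)·C(7, 3) = 1540. Avoid both = 74613 − 5082 − 3675 + 1540 = 67396.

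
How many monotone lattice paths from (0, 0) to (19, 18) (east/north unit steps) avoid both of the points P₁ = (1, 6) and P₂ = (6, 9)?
Number of paths = 14772580865

Inclusion–exclusion. Total paths: C(37, 19) = 17672631900. Through P₁: C(7, 1)·C(30, 18) = 605452575. Through P₂: C(15, 6)·C(22, 13) = 2489587100. Since P₁ is strictly southwest of P₂, a monotone path through both must visit P₁ then P₂; paths through both = C(7, 1)·C(8, 5)·C(22, 13) = 194988640. Avoid both = 17672631900 − 605452575 − 2489587100 + 194988640 = 14772580865.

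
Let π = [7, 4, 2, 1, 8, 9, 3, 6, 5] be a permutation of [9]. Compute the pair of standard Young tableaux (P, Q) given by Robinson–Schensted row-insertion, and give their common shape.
P = [1, 3, 5] / [2, 6, 9] / [4, 8] / [7];  Q = [1, 5, 6] / [2, 7, 8] / [3, 9] / [4];  common shape = (3, 3, 2, 1)

Row-insert the values π_1, π_2, … into P one at a time, bumping the leftmost entry strictly greater than the inserted value down to the next row. The recording tableau Q records, in position (i, j), the step at which that cell was added to P.
  Insert 7 (step 1): P = [7];  Q = [1]
  Insert 4 (step 2): P = [4] / [7];  Q = [1] / [2]
  Insert 2 (step 3): P = [2] / [4] / [7];  Q = [1] / [2] / [3]
  Insert 1 (step 4): P = [1] / [2] / [4] / [7];  Q = [1] / [2] / [3] / [4]
  Insert 8 (step 5): P = [1, 8] / [2] / [4] / [7];  Q = [1, 5] / [2] / [3] / [4]
  Insert 9 (step 6): P = [1, 8, 9] / [2] / [4] / [7];  Q = [1, 5, 6] / [2] / [3] / [4]
  Insert 3 (step 7): P = [1, 3, 9] / [2, 8] / [4] / [7];  Q = [1, 5, 6] / [2, 7] / [3] / [4]
  Insert 6 (step 8): P = [1, 3, 6] / [2, 8, 9] / [4] / [7];  Q = [1, 5, 6] / [2, 7, 8] / [3] / [4]
  Insert 5 (step 9): P = [1, 3, 5] / [2, 6, 9] / [4, 8] / [7];  Q = [1, 5, 6] / [2, 7, 8] / [3, 9] / [4]
Final shape: (3, 3, 2, 1).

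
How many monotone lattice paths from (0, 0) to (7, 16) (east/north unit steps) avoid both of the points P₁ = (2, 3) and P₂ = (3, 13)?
Number of paths = 143727

Inclusion–exclusion. Total paths: C(23, 7) = 245157. Through P₁: C(5, 2)·C(18, 5) = 85680. Through P₂: C(16, 3)·C(7, 4) = 19600. Since P₁ is strictly southwest of P₂, a monotone path through both must visit P₁ then P₂; paths through both = C(5, 2)·C(11, 1)·C(7, 4) = 3850. Avoid both = 245157 − 85680 − 19600 + 3850 = 143727.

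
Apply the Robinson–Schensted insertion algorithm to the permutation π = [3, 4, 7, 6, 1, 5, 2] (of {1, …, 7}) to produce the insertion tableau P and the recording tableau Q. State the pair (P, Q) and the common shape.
P = [1, 2, 5] / [3, 4] / [6] / [7];  Q = [1, 2, 3] / [4, 6] / [5] / [7];  common shape = (3, 2, 1, 1)

Row-insert the values π_1, π_2, … into P one at a time, bumping the leftmost entry strictly greater than the inserted value down to the next row. The recording tableau Q records, in position (i, j), the step at which that cell was added to P.
  Insert 3 (step 1): P = [3];  Q = [1]
  Insert 4 (step 2): P = [3, 4];  Q = [1, 2]
  Insert 7 (step 3): P = [3, 4, 7];  Q = [1, 2, 3]
  Insert 6 (step 4): P = [3, 4, 6] / [7];  Q = [1, 2, 3] / [4]
  Insert 1 (step 5): P = [1, 4, 6] / [3] / [7];  Q = [1, 2, 3] / [4] / [5]
  Insert 5 (step 6): P = [1, 4, 5] / [3, 6] / [7];  Q = [1, 2, 3] / [4, 6] / [5]
  Insert 2 (step 7): P = [1, 2, 5] / [3, 4] / [6] / [7];  Q = [1, 2, 3] / [4, 6] / [5] / [7]
Final shape: (3, 2, 1, 1).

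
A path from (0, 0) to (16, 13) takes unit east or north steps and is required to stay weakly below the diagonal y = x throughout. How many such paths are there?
Number of paths = 15967980

By the reflection principle (André's argument), the number of monotone paths to (16, 13) with n ≤ m that never go above y = x is C(29, 16) − C(29, 17) = 67863915 − 51895935 = 15967980.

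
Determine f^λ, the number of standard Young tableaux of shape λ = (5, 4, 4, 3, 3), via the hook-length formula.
# SYT of shape (5, 4, 4, 3, 3) = 8314020

Hook-length formula: f^λ = n! / Π hook(c), product over all cells c of the Young diagram. For λ = (5, 4, 4, 3, 3), n = 19 boxes. Hook lengths by row (left-to-right, top-to-bottom): [9, 8, 7, 4, 1]; [7, 6, 5, 2]; [6, 5, 4, 1]; [4, 3, 2]; [3, 2, 1]. Product of hooks = 14631321600. So f^λ = 19! / 14631321600 = 121645100408832000 / 14631321600 = 8314020.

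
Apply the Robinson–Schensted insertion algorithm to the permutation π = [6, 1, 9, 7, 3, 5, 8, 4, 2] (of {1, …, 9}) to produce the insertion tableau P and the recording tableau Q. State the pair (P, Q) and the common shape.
P = [1, 2, 4, 8] / [3, 7] / [5] / [6] / [9];  Q = [1, 3, 6, 7] / [2, 4] / [5] / [8] / [9];  common shape = (4, 2, 1, 1, 1)

Row-insert the values π_1, π_2, … into P one at a time, bumping the leftmost entry strictly greater than the inserted value down to the next row. The recording tableau Q records, in position (i, j), the step at which that cell was added to P.
  Insert 6 (step 1): P = [6];  Q = [1]
  Insert 1 (step 2): P = [1] / [6];  Q = [1] / [2]
  Insert 9 (step 3): P = [1, 9] / [6];  Q = [1, 3] / [2]
  Insert 7 (step 4): P = [1, 7] / [6, 9];  Q = [1, 3] / [2, 4]
  Insert 3 (step 5): P = [1, 3] / [6, 7] / [9];  Q = [1, 3] / [2, 4] / [5]
  Insert 5 (step 6): P = [1, 3, 5] / [6, 7] / [9];  Q = [1, 3, 6] / [2, 4] / [5]
  Insert 8 (step 7): P = [1, 3, 5, 8] / [6, 7] / [9];  Q = [1, 3, 6, 7] / [2, 4] / [5]
  Insert 4 (step 8): P = [1, 3, 4, 8] / [5, 7] / [6] / [9];  Q = [1, 3, 6, 7] / [2, 4] / [5] / [8]
  Insert 2 (step 9): P = [1, 2, 4, 8] / [3, 7] / [5] / [6] / [9];  Q = [1, 3, 6, 7] / [2, 4] / [5] / [8] / [9]
Final shape: (4, 2, 1, 1, 1).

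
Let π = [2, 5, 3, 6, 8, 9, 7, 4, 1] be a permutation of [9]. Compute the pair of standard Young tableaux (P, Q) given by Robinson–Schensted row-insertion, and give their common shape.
P = [1, 3, 4, 7, 9] / [2, 6] / [5] / [8];  Q = [1, 2, 4, 5, 6] / [3, 7] / [8] / [9];  common shape = (5, 2, 1, 1)

Row-insert the values π_1, π_2, … into P one at a time, bumping the leftmost entry strictly greater than the inserted value down to the next row. The recording tableau Q records, in position (i, j), the step at which that cell was added to P.
  Insert 2 (step 1): P = [2];  Q = [1]
  Insert 5 (step 2): P = [2, 5];  Q = [1, 2]
  Insert 3 (step 3): P = [2, 3] / [5];  Q = [1, 2] / [3]
  Insert 6 (step 4): P = [2, 3, 6] / [5];  Q = [1, 2, 4] / [3]
  Insert 8 (step 5): P = [2, 3, 6, 8] / [5];  Q = [1, 2, 4, 5] / [3]
  Insert 9 (step 6): P = [2, 3, 6, 8, 9] / [5];  Q = [1, 2, 4, 5, 6] / [3]
  Insert 7 (step 7): P = [2, 3, 6, 7, 9] / [5, 8];  Q = [1, 2, 4, 5, 6] / [3, 7]
  Insert 4 (step 8): P = [2, 3, 4, 7, 9] / [5, 6] / [8];  Q = [1, 2, 4, 5, 6] / [3, 7] / [8]
  Insert 1 (step 9): P = [1, 3, 4, 7, 9] / [2, 6] / [5] / [8];  Q = [1, 2, 4, 5, 6] / [3, 7] / [8] / [9]
Final shape: (5, 2, 1, 1).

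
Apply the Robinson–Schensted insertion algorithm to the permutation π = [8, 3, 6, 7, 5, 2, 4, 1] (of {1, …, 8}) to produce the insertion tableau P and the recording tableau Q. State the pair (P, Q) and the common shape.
P = [1, 4, 7] / [2, 5] / [3] / [6] / [8];  Q = [1, 3, 4] / [2, 7] / [5] / [6] / [8];  common shape = (3, 2, 1, 1, 1)

Row-insert the values π_1, π_2, … into P one at a time, bumping the leftmost entry strictly greater than the inserted value down to the next row. The recording tableau Q records, in position (i, j), the step at which that cell was added to P.
  Insert 8 (step 1): P = [8];  Q = [1]
  Insert 3 (step 2): P = [3] / [8];  Q = [1] / [2]
  Insert 6 (step 3): P = [3, 6] / [8];  Q = [1, 3] / [2]
  Insert 7 (step 4): P = [3, 6, 7] / [8];  Q = [1, 3, 4] / [2]
  Insert 5 (step 5): P = [3, 5, 7] / [6] / [8];  Q = [1, 3, 4] / [2] / [5]
  Insert 2 (step 6): P = [2, 5, 7] / [3] / [6] / [8];  Q = [1, 3, 4] / [2] / [5] / [6]
  Insert 4 (step 7): P = [2, 4, 7] / [3, 5] / [6] / [8];  Q = [1, 3, 4] / [2, 7] / [5] / [6]
  Insert 1 (step 8): P = [1, 4, 7] / [2, 5] / [3] / [6] / [8];  Q = [1, 3, 4] / [2, 7] / [5] / [6] / [8]
Final shape: (3, 2, 1, 1, 1).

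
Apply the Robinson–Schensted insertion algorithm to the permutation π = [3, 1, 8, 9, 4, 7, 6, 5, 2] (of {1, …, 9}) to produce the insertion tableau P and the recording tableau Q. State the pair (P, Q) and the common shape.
P = [1, 2, 5] / [3, 4, 9] / [6] / [7] / [8];  Q = [1, 3, 4] / [2, 5, 6] / [7] / [8] / [9];  common shape = (3, 3, 1, 1, 1)

Row-insert the values π_1, π_2, … into P one at a time, bumping the leftmost entry strictly greater than the inserted value down to the next row. The recording tableau Q records, in position (i, j), the step at which that cell was added to P.
  Insert 3 (step 1): P = [3];  Q = [1]
  Insert 1 (step 2): P = [1] / [3];  Q = [1] / [2]
  Insert 8 (step 3): P = [1, 8] / [3];  Q = [1, 3] / [2]
  Insert 9 (step 4): P = [1, 8, 9] / [3];  Q = [1, 3, 4] / [2]
  Insert 4 (step 5): P = [1, 4, 9] / [3, 8];  Q = [1, 3, 4] / [2, 5]
  Insert 7 (step 6): P = [1, 4, 7] / [3, 8, 9];  Q = [1, 3, 4] / [2, 5, 6]
  Insert 6 (step 7): P = [1, 4, 6] / [3, 7, 9] / [8];  Q = [1, 3, 4] / [2, 5, 6] / [7]
  Insert 5 (step 8): P = [1, 4, 5] / [3, 6, 9] / [7] / [8];  Q = [1, 3, 4] / [2, 5, 6] / [7] / [8]
  Insert 2 (step 9): P = [1, 2, 5] / [3, 4, 9] / [6] / [7] / [8];  Q = [1, 3, 4] / [2, 5, 6] / [7] / [8] / [9]
Final shape: (3, 3, 1, 1, 1).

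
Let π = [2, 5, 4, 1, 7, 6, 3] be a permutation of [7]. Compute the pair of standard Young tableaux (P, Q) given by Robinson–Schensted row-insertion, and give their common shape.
P = [1, 3, 6] / [2, 4] / [5, 7];  Q = [1, 2, 5] / [3, 6] / [4, 7];  common shape = (3, 2, 2)

Row-insert the values π_1, π_2, … into P one at a time, bumping the leftmost entry strictly greater than the inserted value down to the next row. The recording tableau Q records, in position (i, j), the step at which that cell was added to P.
  Insert 2 (step 1): P = [2];  Q = [1]
  Insert 5 (step 2): P = [2, 5];  Q = [1, 2]
  Insert 4 (step 3): P = [2, 4] / [5];  Q = [1, 2] / [3]
  Insert 1 (step 4): P = [1, 4] / [2] / [5];  Q = [1, 2] / [3] / [4]
  Insert 7 (step 5): P = [1, 4, 7] / [2] / [5];  Q = [1, 2, 5] / [3] / [4]
  Insert 6 (step 6): P = [1, 4, 6] / [2, 7] / [5];  Q = [1, 2, 5] / [3, 6] / [4]
  Insert 3 (step 7): P = [1, 3, 6] / [2, 4] / [5, 7];  Q = [1, 2, 5] / [3, 6] / [4, 7]
Final shape: (3, 2, 2).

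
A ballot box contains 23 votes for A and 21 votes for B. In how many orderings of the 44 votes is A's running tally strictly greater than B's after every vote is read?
Strict-lead orderings = 91482563640

Total orderings of the 44 votes with 23 for A: C(44, 23) = 2012616400080. By the Bertrand ballot formula (Cycle Lemma / reflection principle), the number of orderings in which A is strictly ahead of B throughout is (p − q)/(p + q) · C(p + q, p) = (23 − 21)/(23 + 21) · 2012616400080 = 91482563640.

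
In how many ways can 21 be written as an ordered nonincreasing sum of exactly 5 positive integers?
p(21, 5 parts) = 101

Partitions of n into exactly k parts are in bijection with partitions of n − k into at most k parts (subtract 1 from each part). So p(21, exactly 5) = p(16, parts ≤ 5). Computing via the recurrence p(m, j) = p(m, j−1) + p(m−j, j) gives 101.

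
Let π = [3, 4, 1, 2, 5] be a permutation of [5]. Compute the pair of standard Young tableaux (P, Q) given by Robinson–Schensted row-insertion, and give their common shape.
P = [1, 2, 5] / [3, 4];  Q = [1, 2, 5] / [3, 4];  common shape = (3, 2)

Row-insert the values π_1, π_2, … into P one at a time, bumping the leftmost entry strictly greater than the inserted value down to the next row. The recording tableau Q records, in position (i, j), the step at which that cell was added to P.
  Insert 3 (step 1): P = [3];  Q = [1]
  Insert 4 (step 2): P = [3, 4];  Q = [1, 2]
  Insert 1 (step 3): P = [1, 4] / [3];  Q = [1, 2] / [3]
  Insert 2 (step 4): P = [1, 2] / [3, 4];  Q = [1, 2] / [3, 4]
  Insert 5 (step 5): P = [1, 2, 5] / [3, 4];  Q = [1, 2, 5] / [3, 4]
Final shape: (3, 2).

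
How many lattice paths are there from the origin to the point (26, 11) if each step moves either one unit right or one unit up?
Number of paths = 854992152

A monotone lattice path from (0, 0) to (26, 11) consists of 26 east steps and 11 north steps in some order, so it is determined by which 26 of the 37 steps are east. The count is C(37, 26) = 854992152.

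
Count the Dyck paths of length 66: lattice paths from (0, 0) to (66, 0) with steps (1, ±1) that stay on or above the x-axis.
C_33 = 212336130412243110

These Dyck paths are counted by the Catalan number C_n = (1/(n + 1)) · C(2n, n). For n = 33: C_33 = (1/34) · C(66, 33) = 7219428434016265740/34 = 212336130412243110.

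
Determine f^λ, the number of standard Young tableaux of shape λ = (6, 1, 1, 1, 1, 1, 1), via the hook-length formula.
# SYT of shape (6, 1, 1, 1, 1, 1, 1) = 462

Hook-length formula: f^λ = n! / Π hook(c), product over all cells c of the Young diagram. For λ = (6, 1, 1, 1, 1, 1, 1), n = 12 boxes. Hook lengths by row (left-to-right, top-to-bottom): [12, 5, 4, 3, 2, 1]; [6]; [5]; [4]; [3]; [2]; [1]. Product of hooks = 1036800. So f^λ = 12! / 1036800 = 479001600 / 1036800 = 462.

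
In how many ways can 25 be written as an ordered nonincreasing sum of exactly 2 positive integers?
p(25, 2 parts) = 12

Partitions of n into exactly k parts are in bijection with partitions of n − k into at most k parts (subtract 1 from each part). So p(25, exactly 2) = p(23, parts ≤ 2). Computing via the recurrence p(m, j) = p(m, j−1) + p(m−j, j) gives 12.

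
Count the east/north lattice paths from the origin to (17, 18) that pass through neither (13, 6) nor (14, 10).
Number of paths = 4186964070

Inclusion–exclusion. Total paths: C(35, 17) = 4537567650. Through P₁: C(19, 13)·C(16, 4) = 49380240. Through P₂: C(24, 14)·C(11, 3) = 323607240. Since P₁ is strictly southwest of P₂, a monotone path through both must visit P₁ then P₂; paths through both = C(19, 13)·C(5, 1)·C(11, 3) = 22383900. Avoid both = 4537567650 − 49380240 − 323607240 + 22383900 = 4186964070.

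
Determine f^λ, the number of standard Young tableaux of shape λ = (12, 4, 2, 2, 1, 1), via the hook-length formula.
# SYT of shape (12, 4, 2, 2, 1, 1) = 166378212

Hook-length formula: f^λ = n! / Π hook(c), product over all cells c of the Young diagram. For λ = (12, 4, 2, 2, 1, 1), n = 22 boxes. Hook lengths by row (left-to-right, top-to-bottom): [17, 14, 11, 10, 8, 7, 6, 5, 4, 3, 2, 1]; [8, 5, 2, 1]; [5, 2]; [4, 1]; [2]; [1]. Product of hooks = 6755696640000. So f^λ = 22! / 6755696640000 = 1124000727777607680000 / 6755696640000 = 166378212.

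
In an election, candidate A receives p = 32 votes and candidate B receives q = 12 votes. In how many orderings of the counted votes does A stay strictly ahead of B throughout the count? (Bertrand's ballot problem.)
Strict-lead orderings = 9586673915

Total orderings of the 44 votes with 32 for A: C(44, 32) = 21090682613. By the Bertrand ballot formula (Cycle Lemma / reflection principle), the number of orderings in which A is strictly ahead of B throughout is (p − q)/(p + q) · C(p + q, p) = (32 − 12)/(32 + 12) · 21090682613 = 9586673915.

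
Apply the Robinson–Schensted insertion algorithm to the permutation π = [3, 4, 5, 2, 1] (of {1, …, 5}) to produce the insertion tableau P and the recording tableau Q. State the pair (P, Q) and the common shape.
P = [1, 4, 5] / [2] / [3];  Q = [1, 2, 3] / [4] / [5];  common shape = (3, 1, 1)

Row-insert the values π_1, π_2, … into P one at a time, bumping the leftmost entry strictly greater than the inserted value down to the next row. The recording tableau Q records, in position (i, j), the step at which that cell was added to P.
  Insert 3 (step 1): P = [3];  Q = [1]
  Insert 4 (step 2): P = [3, 4];  Q = [1, 2]
  Insert 5 (step 3): P = [3, 4, 5];  Q = [1, 2, 3]
  Insert 2 (step 4): P = [2, 4, 5] / [3];  Q = [1, 2, 3] / [4]
  Insert 1 (step 5): P = [1, 4, 5] / [2] / [3];  Q = [1, 2, 3] / [4] / [5]
Final shape: (3, 1, 1).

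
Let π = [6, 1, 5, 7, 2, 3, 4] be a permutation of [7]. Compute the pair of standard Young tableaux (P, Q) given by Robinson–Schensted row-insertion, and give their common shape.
P = [1, 2, 3, 4] / [5, 7] / [6];  Q = [1, 3, 4, 7] / [2, 6] / [5];  common shape = (4, 2, 1)

Row-insert the values π_1, π_2, … into P one at a time, bumping the leftmost entry strictly greater than the inserted value down to the next row. The recording tableau Q records, in position (i, j), the step at which that cell was added to P.
  Insert 6 (step 1): P = [6];  Q = [1]
  Insert 1 (step 2): P = [1] / [6];  Q = [1] / [2]
  Insert 5 (step 3): P = [1, 5] / [6];  Q = [1, 3] / [2]
  Insert 7 (step 4): P = [1, 5, 7] / [6];  Q = [1, 3, 4] / [2]
  Insert 2 (step 5): P = [1, 2, 7] / [5] / [6];  Q = [1, 3, 4] / [2] / [5]
  Insert 3 (step 6): P = [1, 2, 3] / [5, 7] / [6];  Q = [1, 3, 4] / [2, 6] / [5]
  Insert 4 (step 7): P = [1, 2, 3, 4] / [5, 7] / [6];  Q = [1, 3, 4, 7] / [2, 6] / [5]
Final shape: (4, 2, 1).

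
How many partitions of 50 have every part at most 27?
p(50, parts ≤ 27) = 199718

Use the recurrence p(n, m) = p(n, m−1) + p(n−m, m): either the largest part is < m (count p(n, m−1)) or the largest part is exactly m (remove one copy of m, count p(n−m, m)). With p(0, ·) = 1 this gives p(50, parts ≤ 27) = 199718. (By conjugating Young diagrams, this also counts partitions of 50 into at most 27 parts.)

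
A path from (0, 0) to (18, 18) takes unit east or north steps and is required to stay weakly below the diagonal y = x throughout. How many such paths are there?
Number of paths = 477638700

By the reflection principle (André's argument), the number of monotone paths to (18, 18) with n ≤ m that never go above y = x is C(36, 18) − C(36, 19) = 9075135300 − 8597496600 = 477638700.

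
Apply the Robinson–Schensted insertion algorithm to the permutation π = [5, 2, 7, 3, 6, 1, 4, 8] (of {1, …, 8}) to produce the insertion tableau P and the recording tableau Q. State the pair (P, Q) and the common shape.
P = [1, 3, 4, 8] / [2, 6] / [5, 7];  Q = [1, 3, 5, 8] / [2, 4] / [6, 7];  common shape = (4, 2, 2)

Row-insert the values π_1, π_2, … into P one at a time, bumping the leftmost entry strictly greater than the inserted value down to the next row. The recording tableau Q records, in position (i, j), the step at which that cell was added to P.
  Insert 5 (step 1): P = [5];  Q = [1]
  Insert 2 (step 2): P = [2] / [5];  Q = [1] / [2]
  Insert 7 (step 3): P = [2, 7] / [5];  Q = [1, 3] / [2]
  Insert 3 (step 4): P = [2, 3] / [5, 7];  Q = [1, 3] / [2, 4]
  Insert 6 (step 5): P = [2, 3, 6] / [5, 7];  Q = [1, 3, 5] / [2, 4]
  Insert 1 (step 6): P = [1, 3, 6] / [2, 7] / [5];  Q = [1, 3, 5] / [2, 4] / [6]
  Insert 4 (step 7): P = [1, 3, 4] / [2, 6] / [5, 7];  Q = [1, 3, 5] / [2, 4] / [6, 7]
  Insert 8 (step 8): P = [1, 3, 4, 8] / [2, 6] / [5, 7];  Q = [1, 3, 5, 8] / [2, 4] / [6, 7]
Final shape: (4, 2, 2).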